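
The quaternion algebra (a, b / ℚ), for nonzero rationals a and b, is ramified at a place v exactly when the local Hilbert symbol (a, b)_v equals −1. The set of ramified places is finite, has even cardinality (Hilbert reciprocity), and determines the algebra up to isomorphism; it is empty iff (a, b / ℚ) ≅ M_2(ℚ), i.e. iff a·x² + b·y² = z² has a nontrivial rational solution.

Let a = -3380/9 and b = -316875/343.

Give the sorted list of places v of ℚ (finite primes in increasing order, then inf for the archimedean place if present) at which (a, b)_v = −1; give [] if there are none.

(a, b) ≡ (-5, -21) mod (ℚ^×)²; places V = {2, 3, 5, 7, 13, ∞}.
(a,b)_∞: sgn(-5)=−, sgn(-21)=−, so -1.
(a,b)_5: α=1, u≡1; β=4, v≡1 (mod 5); (1|5)=+1, (1|5)=+1; sign (−1)^0·+1^4·+1^1 = +1.
(a,b)_2: α=2, β=0; u≡3, v≡3 (mod 8); ε(u)ε(v)=1·1, αω(v)=2·1, βω(u)=0·1; sum ≡ 1  ⇒  -1.
(a,b)_7: α=0, u≡4; β=-3, v≡1 (mod 7); (4|7)=+1, (1|7)=+1; sign (−1)^0·+1^-3·+1^0 = +1.
(a,b)_3: α=-2, u≡1; β=1, v≡2 (mod 3); (1|3)=+1, (2|3)=-1; sign (−1)^0·+1^1·-1^-2 = +1.
(a,b)_13: α=2, u≡5; β=2, v≡2 (mod 13); (5|13)=-1, (2|13)=-1; sign (−1)^0·-1^2·-1^2 = +1.
Ram(-5, -21) = {2, ∞}; no ℚ_2-point on the conic.

[2, inf]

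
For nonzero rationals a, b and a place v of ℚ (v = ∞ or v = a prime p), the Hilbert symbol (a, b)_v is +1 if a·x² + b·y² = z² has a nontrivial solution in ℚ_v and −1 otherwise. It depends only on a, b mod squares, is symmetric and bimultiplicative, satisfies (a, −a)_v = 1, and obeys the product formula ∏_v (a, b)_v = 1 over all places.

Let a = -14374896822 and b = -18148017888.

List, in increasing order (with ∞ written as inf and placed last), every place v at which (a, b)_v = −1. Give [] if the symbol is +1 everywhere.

[2, 11, 23, inf]

Mod squares: a ≡ -335478, b ≡ -4862. Check v ∈ {∞, 2, 3, 7, 11, 13, 17, 23}.
v=∞: -335478 < 0 and -4862 < 0  ⇒  (a,b)_∞ = -1.
v=3: a=3^5·(≡2), b=3^2·(≡1) mod 3; (2|3)=-1, (1|3)=+1; (−1)^{5·2·1}·(-1)^2·(+1)^5 = +1.
v=17: a=17^1·(≡10), b=17^1·(≡6) mod 17; (10|17)=-1, (6|17)=-1; (−1)^{1·1·8}·(-1)^1·(-1)^1 = +1.
v=7: a=7^0·(≡1), b=7^2·(≡6) mod 7; (1|7)=+1, (6|7)=-1; (−1)^{0·2·3}·(+1)^2·(-1)^0 = +1.
v=2: v_2(a)=1, v_2(b)=5; units ≡ 5, 1 (mod 8); ε·ε+αω+βω = 0·0+1·0+5·1 ≡ 1  ⇒  (a,b)_2 = -1.
v=13: a=13^1·(≡12), b=13^1·(≡10) mod 13; (12|13)=+1, (10|13)=+1; (−1)^{1·1·6}·(+1)^1·(+1)^1 = +1.
v=23: a=23^3·(≡21), b=23^2·(≡22) mod 23; (21|23)=-1, (22|23)=-1; (−1)^{3·2·11}·(-1)^2·(-1)^3 = -1.
v=11: a=11^1·(≡9), b=11^1·(≡1) mod 11; (9|11)=+1, (1|11)=+1; (−1)^{1·1·5}·(+1)^1·(+1)^1 = -1.
(-335478, -4862 / ℚ) ramifies at {2, 11, 23, ∞}: a division algebra.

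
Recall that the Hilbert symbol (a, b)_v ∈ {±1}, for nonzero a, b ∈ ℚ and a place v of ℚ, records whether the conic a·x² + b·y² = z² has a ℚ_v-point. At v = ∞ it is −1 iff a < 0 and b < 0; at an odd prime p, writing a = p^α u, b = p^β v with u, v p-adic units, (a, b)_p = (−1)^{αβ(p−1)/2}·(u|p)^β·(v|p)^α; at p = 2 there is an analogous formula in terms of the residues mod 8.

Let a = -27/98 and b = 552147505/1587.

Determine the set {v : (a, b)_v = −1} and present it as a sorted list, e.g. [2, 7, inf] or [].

[2, 3, 17, 19]

Mod squares: a ≡ -6, b ≡ 33915. Check v ∈ {∞, 2, 3, 5, 7, 13, 17, 19, 23}.
v=23: a=23^0·(≡7), b=23^-2·(≡2) mod 23; (7|23)=-1, (2|23)=+1; (−1)^{0·-2·11}·(-1)^-2·(+1)^0 = +1.
v=19: a=19^0·(≡10), b=19^1·(≡18) mod 19; (10|19)=-1, (18|19)=-1; (−1)^{0·1·9}·(-1)^1·(-1)^0 = -1.
v=2: v_2(a)=-1, v_2(b)=0; units ≡ 5, 3 (mod 8); ε·ε+αω+βω = 0·1+-1·1+0·1 ≡ 1  ⇒  (a,b)_2 = -1.
v=13: a=13^0·(≡11), b=13^2·(≡11) mod 13; (11|13)=-1, (11|13)=-1; (−1)^{0·2·6}·(-1)^2·(-1)^0 = +1.
v=5: a=5^0·(≡1), b=5^1·(≡3) mod 5; (1|5)=+1, (3|5)=-1; (−1)^{0·1·2}·(+1)^1·(-1)^0 = +1.
v=∞: -6 < 0 and 33915 > 0  ⇒  (a,b)_∞ = +1.
v=7: a=7^-2·(≡4), b=7^1·(≡2) mod 7; (4|7)=+1, (2|7)=+1; (−1)^{-2·1·3}·(+1)^1·(+1)^-2 = +1.
v=17: a=17^0·(≡11), b=17^3·(≡11) mod 17; (11|17)=-1, (11|17)=-1; (−1)^{0·3·8}·(-1)^3·(-1)^0 = -1.
v=3: a=3^3·(≡1), b=3^-1·(≡1) mod 3; (1|3)=+1, (1|3)=+1; (−1)^{3·-1·1}·(+1)^-1·(+1)^3 = -1.
(-6, 33915 / ℚ) ramifies at {2, 3, 17, 19}: a division algebra.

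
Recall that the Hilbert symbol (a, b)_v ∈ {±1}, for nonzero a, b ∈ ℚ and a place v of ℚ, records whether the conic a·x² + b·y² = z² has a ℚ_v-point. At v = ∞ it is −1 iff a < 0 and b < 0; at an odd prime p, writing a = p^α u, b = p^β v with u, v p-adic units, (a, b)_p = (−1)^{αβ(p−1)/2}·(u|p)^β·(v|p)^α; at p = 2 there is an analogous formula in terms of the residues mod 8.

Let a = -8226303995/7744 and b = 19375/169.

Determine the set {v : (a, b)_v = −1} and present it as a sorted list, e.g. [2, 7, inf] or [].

Mod squares: a ≡ -993395, b ≡ 31. Check v ∈ {∞, 2, 5, 7, 11, 13, 17, 29, 31}.
v=11: a=11^-2·(≡4), b=11^0·(≡1) mod 11; (4|11)=+1, (1|11)=+1; (−1)^{-2·0·5}·(+1)^0·(+1)^-2 = +1.
v=5: a=5^1·(≡4), b=5^4·(≡4) mod 5; (4|5)=+1, (4|5)=+1; (−1)^{1·4·2}·(+1)^4·(+1)^1 = +1.
v=31: a=31^1·(≡25), b=31^1·(≡7) mod 31; (25|31)=+1, (7|31)=+1; (−1)^{1·1·15}·(+1)^1·(+1)^1 = -1.
v=2: v_2(a)=-6, v_2(b)=0; units ≡ 5, 7 (mod 8); ε·ε+αω+βω = 0·1+-6·0+0·1 ≡ 0  ⇒  (a,b)_2 = +1.
v=∞: -993395 < 0 and 31 > 0  ⇒  (a,b)_∞ = +1.
v=13: a=13^3·(≡9), b=13^-2·(≡5) mod 13; (9|13)=+1, (5|13)=-1; (−1)^{3·-2·6}·(+1)^-2·(-1)^3 = -1.
v=7: a=7^2·(≡5), b=7^0·(≡6) mod 7; (5|7)=-1, (6|7)=-1; (−1)^{2·0·3}·(-1)^0·(-1)^2 = +1.
v=29: a=29^1·(≡20), b=29^0·(≡11) mod 29; (20|29)=+1, (11|29)=-1; (−1)^{1·0·14}·(+1)^0·(-1)^1 = -1.
v=17: a=17^1·(≡10), b=17^0·(≡5) mod 17; (10|17)=-1, (5|17)=-1; (−1)^{1·0·8}·(-1)^0·(-1)^1 = -1.
|Ram(-993395, 31)| = 4, even; anisotropic at {13, 17, 29, 31}.

[13, 17, 29, 31]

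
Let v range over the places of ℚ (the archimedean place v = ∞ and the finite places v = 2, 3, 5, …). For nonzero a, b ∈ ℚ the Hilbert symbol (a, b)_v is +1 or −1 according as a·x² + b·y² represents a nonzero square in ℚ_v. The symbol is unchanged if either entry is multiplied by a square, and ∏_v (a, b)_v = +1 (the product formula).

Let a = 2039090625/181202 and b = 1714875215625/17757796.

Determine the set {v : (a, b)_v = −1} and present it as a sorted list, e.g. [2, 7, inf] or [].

Mod squares: a ≡ 4290, b ≡ 2145. Check v ∈ {∞, 2, 3, 5, 7, 11, 13, 29, 43}.
v=11: a=11^1·(≡4), b=11^1·(≡2) mod 11; (4|11)=+1, (2|11)=-1; (−1)^{1·1·5}·(+1)^1·(-1)^1 = +1.
v=13: a=13^3·(≡2), b=13^3·(≡10) mod 13; (2|13)=-1, (10|13)=+1; (−1)^{3·3·6}·(-1)^3·(+1)^3 = -1.
v=29: a=29^0·(≡14), b=29^2·(≡25) mod 29; (14|29)=-1, (25|29)=+1; (−1)^{0·2·14}·(-1)^2·(+1)^0 = +1.
v=5: a=5^5·(≡2), b=5^5·(≡4) mod 5; (2|5)=-1, (4|5)=+1; (−1)^{5·5·2}·(-1)^5·(+1)^5 = -1.
v=2: v_2(a)=-1, v_2(b)=-2; units ≡ 1, 1 (mod 8); ε·ε+αω+βω = 0·0+-1·0+-2·0 ≡ 0  ⇒  (a,b)_2 = +1.
v=3: a=3^3·(≡2), b=3^3·(≡1) mod 3; (2|3)=-1, (1|3)=+1; (−1)^{3·3·1}·(-1)^3·(+1)^3 = +1.
v=∞: 4290 > 0 and 2145 > 0  ⇒  (a,b)_∞ = +1.
v=43: a=43^-2·(≡33), b=43^-2·(≡23) mod 43; (33|43)=-1, (23|43)=+1; (−1)^{-2·-2·21}·(-1)^-2·(+1)^-2 = +1.
v=7: a=7^-2·(≡6), b=7^-4·(≡3) mod 7; (6|7)=-1, (3|7)=-1; (−1)^{-2·-4·3}·(-1)^-4·(-1)^-2 = +1.
|Ram(4290, 2145)| = 2, even; anisotropic at {5, 13}.

[5, 13]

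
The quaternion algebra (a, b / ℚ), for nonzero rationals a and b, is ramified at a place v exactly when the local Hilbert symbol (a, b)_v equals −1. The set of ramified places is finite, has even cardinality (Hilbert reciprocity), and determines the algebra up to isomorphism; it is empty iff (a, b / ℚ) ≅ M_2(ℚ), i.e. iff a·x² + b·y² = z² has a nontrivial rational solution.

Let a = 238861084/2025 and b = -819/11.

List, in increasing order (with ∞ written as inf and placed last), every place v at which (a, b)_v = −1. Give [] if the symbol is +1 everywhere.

(a, b) ≡ (24871, -1001) mod (ℚ^×)²; places V = {2, 3, 5, 7, 11, 13, 17, 19, ∞}.
(a,b)_∞: sgn(24871)=+, sgn(-1001)=−, so +1.
(a,b)_19: α=1, u≡7; β=0, v≡5 (mod 19); (7|19)=+1, (5|19)=+1; sign (−1)^0·+1^0·+1^1 = +1.
(a,b)_11: α=1, u≡6; β=-1, v≡6 (mod 11); (6|11)=-1, (6|11)=-1; sign (−1)^1·-1^-1·-1^1 = -1.
(a,b)_5: α=-2, u≡4; β=0, v≡1 (mod 5); (4|5)=+1, (1|5)=+1; sign (−1)^0·+1^0·+1^-2 = +1.
(a,b)_3: α=-4, u≡1; β=2, v≡1 (mod 3); (1|3)=+1, (1|3)=+1; sign (−1)^0·+1^2·+1^-4 = +1.
(a,b)_7: α=5, u≡1; β=1, v≡4 (mod 7); (1|7)=+1, (4|7)=+1; sign (−1)^1·+1^1·+1^5 = -1.
(a,b)_17: α=1, u≡8; β=0, v≡9 (mod 17); (8|17)=+1, (9|17)=+1; sign (−1)^0·+1^0·+1^1 = +1.
(a,b)_13: α=0, u≡2; β=1, v≡12 (mod 13); (2|13)=-1, (12|13)=+1; sign (−1)^0·-1^1·+1^0 = -1.
(a,b)_2: α=2, β=0; u≡7, v≡7 (mod 8); ε(u)ε(v)=1·1, αω(v)=2·0, βω(u)=0·0; sum ≡ 1  ⇒  -1.
(24871, -1001 / ℚ) ramifies at {2, 7, 11, 13}: a division algebra.

[2, 7, 11, 13]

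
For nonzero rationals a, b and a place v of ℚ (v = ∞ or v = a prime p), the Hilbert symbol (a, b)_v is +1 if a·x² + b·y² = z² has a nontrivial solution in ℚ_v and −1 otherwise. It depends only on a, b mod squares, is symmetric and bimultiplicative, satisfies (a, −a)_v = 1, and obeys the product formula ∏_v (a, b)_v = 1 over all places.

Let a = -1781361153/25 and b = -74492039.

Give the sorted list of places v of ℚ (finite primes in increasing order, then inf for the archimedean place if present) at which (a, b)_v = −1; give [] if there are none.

(a, b) ≡ (-181753, -74492039) mod (ℚ^×)²; places V = {2, 3, 5, 11, 13, 29, 31, 41, 43, 47, ∞}.
(a,b)_43: α=0, u≡30; β=1, v≡11 (mod 43); (30|43)=-1, (11|43)=+1; sign (−1)^0·-1^1·+1^0 = -1.
(a,b)_11: α=3, u≡6; β=0, v≡5 (mod 11); (6|11)=-1, (5|11)=+1; sign (−1)^0·-1^0·+1^3 = +1.
(a,b)_5: α=-2, u≡2; β=0, v≡1 (mod 5); (2|5)=-1, (1|5)=+1; sign (−1)^0·-1^0·+1^-2 = +1.
(a,b)_29: α=0, u≡12; β=1, v≡13 (mod 29); (12|29)=-1, (13|29)=+1; sign (−1)^0·-1^1·+1^0 = -1.
(a,b)_2: α=0, β=0; u≡7, v≡1 (mod 8); ε(u)ε(v)=1·0, αω(v)=0·0, βω(u)=0·0; sum ≡ 0  ⇒  +1.
(a,b)_3: α=4, u≡2; β=0, v≡1 (mod 3); (2|3)=-1, (1|3)=+1; sign (−1)^0·-1^0·+1^4 = +1.
(a,b)_41: α=1, u≡16; β=1, v≡36 (mod 41); (16|41)=+1, (36|41)=+1; sign (−1)^0·+1^1·+1^1 = +1.
(a,b)_∞: sgn(-181753)=−, sgn(-74492039)=−, so -1.
(a,b)_31: α=1, u≡24; β=1, v≡27 (mod 31); (24|31)=-1, (27|31)=-1; sign (−1)^1·-1^1·-1^1 = -1.
(a,b)_13: α=1, u≡7; β=0, v≡2 (mod 13); (7|13)=-1, (2|13)=-1; sign (−1)^0·-1^0·-1^1 = -1.
(a,b)_47: α=0, u≡43; β=1, v≡44 (mod 47); (43|47)=-1, (44|47)=-1; sign (−1)^0·-1^1·-1^0 = -1.
(-181753, -74492039 / ℚ) ramifies at {13, 29, 31, 43, 47, ∞}: a division algebra.

[13, 29, 31, 43, 47, inf]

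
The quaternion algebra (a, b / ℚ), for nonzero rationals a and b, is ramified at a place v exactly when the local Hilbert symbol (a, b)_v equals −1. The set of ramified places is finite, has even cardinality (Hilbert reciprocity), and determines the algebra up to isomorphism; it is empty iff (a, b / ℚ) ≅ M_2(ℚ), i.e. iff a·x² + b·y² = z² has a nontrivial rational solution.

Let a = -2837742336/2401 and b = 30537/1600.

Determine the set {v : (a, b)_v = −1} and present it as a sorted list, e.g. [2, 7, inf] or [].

Mod squares: a ≡ -1131, b ≡ 377. Check v ∈ {∞, 2, 3, 5, 7, 11, 13, 29}.
v=3: a=3^5·(≡1), b=3^4·(≡2) mod 3; (1|3)=+1, (2|3)=-1; (−1)^{5·4·1}·(+1)^4·(-1)^5 = -1.
v=11: a=11^2·(≡8), b=11^0·(≡9) mod 11; (8|11)=-1, (9|11)=+1; (−1)^{2·0·5}·(-1)^0·(+1)^2 = +1.
v=29: a=29^1·(≡18), b=29^1·(≡25) mod 29; (18|29)=-1, (25|29)=+1; (−1)^{1·1·14}·(-1)^1·(+1)^1 = -1.
v=5: a=5^0·(≡4), b=5^-2·(≡3) mod 5; (4|5)=+1, (3|5)=-1; (−1)^{0·-2·2}·(+1)^-2·(-1)^0 = +1.
v=∞: -1131 < 0 and 377 > 0  ⇒  (a,b)_∞ = +1.
v=2: v_2(a)=8, v_2(b)=-6; units ≡ 5, 1 (mod 8); ε·ε+αω+βω = 0·0+8·0+-6·1 ≡ 0  ⇒  (a,b)_2 = +1.
v=7: a=7^-4·(≡5), b=7^0·(≡6) mod 7; (5|7)=-1, (6|7)=-1; (−1)^{-4·0·3}·(-1)^0·(-1)^-4 = +1.
v=13: a=13^1·(≡9), b=13^1·(≡9) mod 13; (9|13)=+1, (9|13)=+1; (−1)^{1·1·6}·(+1)^1·(+1)^1 = +1.
Ram(-1131, 377) = {3, 29}; no ℚ_3-point on the conic.

[3, 29]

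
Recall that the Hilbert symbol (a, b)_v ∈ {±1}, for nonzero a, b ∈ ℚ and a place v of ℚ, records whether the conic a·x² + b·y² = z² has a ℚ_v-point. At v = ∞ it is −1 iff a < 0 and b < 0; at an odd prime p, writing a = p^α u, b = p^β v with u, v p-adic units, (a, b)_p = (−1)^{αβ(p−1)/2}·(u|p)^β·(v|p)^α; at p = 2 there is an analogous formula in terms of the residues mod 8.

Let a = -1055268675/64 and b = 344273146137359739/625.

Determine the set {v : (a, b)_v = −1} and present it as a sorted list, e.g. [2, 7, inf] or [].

[3, 31]

(a, b) ≡ (-4690083, 1739) mod (ℚ^×)²; places V = {2, 3, 5, 29, 31, 37, 47, ∞}.
(a,b)_29: α=1, u≡22; β=2, v≡16 (mod 29); (22|29)=+1, (16|29)=+1; sign (−1)^0·+1^2·+1^1 = +1.
(a,b)_5: α=2, u≡2; β=-4, v≡4 (mod 5); (2|5)=-1, (4|5)=+1; sign (−1)^0·-1^-4·+1^2 = +1.
(a,b)_37: α=1, u≡25; β=3, v≡1 (mod 37); (25|37)=+1, (1|37)=+1; sign (−1)^0·+1^3·+1^1 = +1.
(a,b)_31: α=1, u≡10; β=2, v≡26 (mod 31); (10|31)=+1, (26|31)=-1; sign (−1)^0·+1^2·-1^1 = -1.
(a,b)_2: α=-6, β=0; u≡5, v≡3 (mod 8); ε(u)ε(v)=0·1, αω(v)=-6·1, βω(u)=0·1; sum ≡ 0  ⇒  +1.
(a,b)_47: α=1, u≡13; β=3, v≡25 (mod 47); (13|47)=-1, (25|47)=+1; sign (−1)^1·-1^3·+1^1 = +1.
(a,b)_3: α=3, u≡2; β=4, v≡2 (mod 3); (2|3)=-1, (2|3)=-1; sign (−1)^0·-1^4·-1^3 = -1.
(a,b)_∞: sgn(-4690083)=−, sgn(1739)=+, so +1.
(-4690083, 1739 / ℚ) ramifies at {3, 31}: a division algebra.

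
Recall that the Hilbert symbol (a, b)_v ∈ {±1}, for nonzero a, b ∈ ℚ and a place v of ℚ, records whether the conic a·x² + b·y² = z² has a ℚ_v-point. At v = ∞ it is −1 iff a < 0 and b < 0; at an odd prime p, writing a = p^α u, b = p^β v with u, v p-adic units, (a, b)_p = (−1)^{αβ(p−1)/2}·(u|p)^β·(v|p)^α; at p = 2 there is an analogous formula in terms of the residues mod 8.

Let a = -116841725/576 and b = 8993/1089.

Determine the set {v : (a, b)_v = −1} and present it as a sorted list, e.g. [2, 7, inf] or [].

[11, 17, 23, 29]

(a, b) ≡ (-95381, 17) mod (ℚ^×)²; places V = {2, 3, 5, 7, 11, 13, 17, 23, 29, ∞}.
(a,b)_11: α=1, u≡8; β=-2, v≡8 (mod 11); (8|11)=-1, (8|11)=-1; sign (−1)^0·-1^-2·-1^1 = -1.
(a,b)_23: α=1, u≡4; β=2, v≡5 (mod 23); (4|23)=+1, (5|23)=-1; sign (−1)^0·+1^2·-1^1 = -1.
(a,b)_2: α=-6, β=0; u≡3, v≡1 (mod 8); ε(u)ε(v)=1·0, αω(v)=-6·0, βω(u)=0·1; sum ≡ 0  ⇒  +1.
(a,b)_∞: sgn(-95381)=−, sgn(17)=+, so +1.
(a,b)_13: α=1, u≡6; β=0, v≡1 (mod 13); (6|13)=-1, (1|13)=+1; sign (−1)^0·-1^0·+1^1 = +1.
(a,b)_3: α=-2, u≡1; β=-2, v≡2 (mod 3); (1|3)=+1, (2|3)=-1; sign (−1)^0·+1^-2·-1^-2 = +1.
(a,b)_29: α=1, u≡21; β=0, v≡2 (mod 29); (21|29)=-1, (2|29)=-1; sign (−1)^0·-1^0·-1^1 = -1.
(a,b)_7: α=2, u≡2; β=0, v≡3 (mod 7); (2|7)=+1, (3|7)=-1; sign (−1)^0·+1^0·-1^2 = +1.
(a,b)_17: α=0, u≡14; β=1, v≡2 (mod 17); (14|17)=-1, (2|17)=+1; sign (−1)^0·-1^1·+1^0 = -1.
(a,b)_5: α=2, u≡1; β=0, v≡2 (mod 5); (1|5)=+1, (2|5)=-1; sign (−1)^0·+1^0·-1^2 = +1.
(-95381, 17 / ℚ) ramifies at {11, 17, 23, 29}: a division algebra.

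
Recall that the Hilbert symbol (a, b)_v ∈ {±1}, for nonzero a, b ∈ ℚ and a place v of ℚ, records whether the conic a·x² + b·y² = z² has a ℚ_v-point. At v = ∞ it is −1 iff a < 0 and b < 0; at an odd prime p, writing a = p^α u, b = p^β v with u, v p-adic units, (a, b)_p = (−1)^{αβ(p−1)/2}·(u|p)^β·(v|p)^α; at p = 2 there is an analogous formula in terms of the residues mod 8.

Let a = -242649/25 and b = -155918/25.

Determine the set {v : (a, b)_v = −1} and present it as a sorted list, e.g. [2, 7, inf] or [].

[11, 19, 43, inf]

(a, b) ≡ (-26961, -3182) mod (ℚ^×)²; places V = {2, 3, 5, 7, 11, 19, 37, 43, ∞}.
(a,b)_19: α=1, u≡9; β=0, v≡12 (mod 19); (9|19)=+1, (12|19)=-1; sign (−1)^0·+1^0·-1^1 = -1.
(a,b)_43: α=1, u≡34; β=1, v≡39 (mod 43); (34|43)=-1, (39|43)=-1; sign (−1)^1·-1^1·-1^1 = -1.
(a,b)_5: α=-2, u≡1; β=-2, v≡2 (mod 5); (1|5)=+1, (2|5)=-1; sign (−1)^0·+1^-2·-1^-2 = +1.
(a,b)_∞: sgn(-26961)=−, sgn(-3182)=−, so -1.
(a,b)_2: α=0, β=1; u≡7, v≡1 (mod 8); ε(u)ε(v)=1·0, αω(v)=0·0, βω(u)=1·0; sum ≡ 0  ⇒  +1.
(a,b)_11: α=1, u≡6; β=0, v≡6 (mod 11); (6|11)=-1, (6|11)=-1; sign (−1)^0·-1^0·-1^1 = -1.
(a,b)_7: α=0, u≡5; β=2, v≡6 (mod 7); (5|7)=-1, (6|7)=-1; sign (−1)^0·-1^2·-1^0 = +1.
(a,b)_37: α=0, u≡28; β=1, v≡12 (mod 37); (28|37)=+1, (12|37)=+1; sign (−1)^0·+1^1·+1^0 = +1.
(a,b)_3: α=3, u≡1; β=0, v≡1 (mod 3); (1|3)=+1, (1|3)=+1; sign (−1)^0·+1^0·+1^3 = +1.
Ram(-26961, -3182) = {11, 19, 43, ∞}; no ℚ_11-point on the conic.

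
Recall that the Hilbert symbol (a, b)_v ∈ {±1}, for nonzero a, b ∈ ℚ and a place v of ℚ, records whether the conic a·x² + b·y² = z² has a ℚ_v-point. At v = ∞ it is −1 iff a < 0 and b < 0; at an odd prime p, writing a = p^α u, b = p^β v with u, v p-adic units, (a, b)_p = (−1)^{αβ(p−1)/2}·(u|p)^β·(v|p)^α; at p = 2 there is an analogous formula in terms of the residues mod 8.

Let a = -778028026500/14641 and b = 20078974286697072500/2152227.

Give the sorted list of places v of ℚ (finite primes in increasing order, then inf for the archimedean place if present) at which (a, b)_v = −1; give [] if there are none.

[2, 3, 5, 37]

Mod squares: a ≡ -2185, b ≡ 1887. Check v ∈ {∞, 2, 3, 5, 7, 11, 13, 17, 19, 23, 37}.
v=37: a=37^2·(≡15), b=37^3·(≡6) mod 37; (15|37)=-1, (6|37)=-1; (−1)^{2·3·18}·(-1)^3·(-1)^2 = -1.
v=19: a=19^1·(≡13), b=19^2·(≡17) mod 19; (13|19)=-1, (17|19)=+1; (−1)^{1·2·9}·(-1)^2·(+1)^1 = +1.
v=3: a=3^2·(≡2), b=3^-1·(≡2) mod 3; (2|3)=-1, (2|3)=-1; (−1)^{2·-1·1}·(-1)^-1·(-1)^2 = -1.
v=23: a=23^1·(≡7), b=23^2·(≡3) mod 23; (7|23)=-1, (3|23)=+1; (−1)^{1·2·11}·(-1)^2·(+1)^1 = +1.
v=7: a=7^0·(≡6), b=7^-2·(≡1) mod 7; (6|7)=-1, (1|7)=+1; (−1)^{0·-2·3}·(-1)^-2·(+1)^0 = +1.
v=5: a=5^3·(≡3), b=5^4·(≡3) mod 5; (3|5)=-1, (3|5)=-1; (−1)^{3·4·2}·(-1)^4·(-1)^3 = -1.
v=13: a=13^0·(≡1), b=13^2·(≡6) mod 13; (1|13)=+1, (6|13)=-1; (−1)^{0·2·6}·(+1)^2·(-1)^0 = +1.
v=2: v_2(a)=2, v_2(b)=2; units ≡ 7, 7 (mod 8); ε·ε+αω+βω = 1·1+2·0+2·0 ≡ 1  ⇒  (a,b)_2 = -1.
v=∞: -2185 < 0 and 1887 > 0  ⇒  (a,b)_∞ = +1.
v=11: a=11^-4·(≡1), b=11^-4·(≡7) mod 11; (1|11)=+1, (7|11)=-1; (−1)^{-4·-4·5}·(+1)^-4·(-1)^-4 = +1.
v=17: a=17^2·(≡16), b=17^3·(≡9) mod 17; (16|17)=+1, (9|17)=+1; (−1)^{2·3·8}·(+1)^3·(+1)^2 = +1.
Ram(-2185, 1887) = {2, 3, 5, 37}; no ℚ_2-point on the conic.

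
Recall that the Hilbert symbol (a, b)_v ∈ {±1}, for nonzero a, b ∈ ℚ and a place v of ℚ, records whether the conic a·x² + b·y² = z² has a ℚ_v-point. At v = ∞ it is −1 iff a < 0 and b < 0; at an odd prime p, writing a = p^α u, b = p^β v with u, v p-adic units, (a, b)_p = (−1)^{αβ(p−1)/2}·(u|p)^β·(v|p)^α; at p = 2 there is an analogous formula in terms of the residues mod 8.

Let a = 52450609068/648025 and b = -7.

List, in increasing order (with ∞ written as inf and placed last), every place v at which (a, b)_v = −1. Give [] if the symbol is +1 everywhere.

[13, 19]

(a, b) ≡ (7163, -7) mod (ℚ^×)²; places V = {2, 3, 5, 7, 11, 13, 19, 23, 29, 41, ∞}.
(a,b)_13: α=1, u≡7; β=0, v≡6 (mod 13); (7|13)=-1, (6|13)=-1; sign (−1)^0·-1^0·-1^1 = -1.
(a,b)_23: α=-2, u≡7; β=0, v≡16 (mod 23); (7|23)=-1, (16|23)=+1; sign (−1)^0·-1^0·+1^-2 = +1.
(a,b)_19: α=1, u≡5; β=0, v≡12 (mod 19); (5|19)=+1, (12|19)=-1; sign (−1)^0·+1^0·-1^1 = -1.
(a,b)_11: α=2, u≡8; β=0, v≡4 (mod 11); (8|11)=-1, (4|11)=+1; sign (−1)^0·-1^0·+1^2 = +1.
(a,b)_41: α=2, u≡35; β=0, v≡34 (mod 41); (35|41)=-1, (34|41)=-1; sign (−1)^0·-1^0·-1^2 = +1.
(a,b)_29: α=1, u≡10; β=0, v≡22 (mod 29); (10|29)=-1, (22|29)=+1; sign (−1)^0·-1^0·+1^1 = +1.
(a,b)_3: α=2, u≡2; β=0, v≡2 (mod 3); (2|3)=-1, (2|3)=-1; sign (−1)^0·-1^0·-1^2 = +1.
(a,b)_∞: sgn(7163)=+, sgn(-7)=−, so +1.
(a,b)_7: α=-2, u≡2; β=1, v≡6 (mod 7); (2|7)=+1, (6|7)=-1; sign (−1)^0·+1^1·-1^-2 = +1.
(a,b)_5: α=-2, u≡3; β=0, v≡3 (mod 5); (3|5)=-1, (3|5)=-1; sign (−1)^0·-1^0·-1^-2 = +1.
(a,b)_2: α=2, β=0; u≡3, v≡1 (mod 8); ε(u)ε(v)=1·0, αω(v)=2·0, βω(u)=0·1; sum ≡ 0  ⇒  +1.
Ram(7163, -7) = {13, 19}; no ℚ_13-point on the conic.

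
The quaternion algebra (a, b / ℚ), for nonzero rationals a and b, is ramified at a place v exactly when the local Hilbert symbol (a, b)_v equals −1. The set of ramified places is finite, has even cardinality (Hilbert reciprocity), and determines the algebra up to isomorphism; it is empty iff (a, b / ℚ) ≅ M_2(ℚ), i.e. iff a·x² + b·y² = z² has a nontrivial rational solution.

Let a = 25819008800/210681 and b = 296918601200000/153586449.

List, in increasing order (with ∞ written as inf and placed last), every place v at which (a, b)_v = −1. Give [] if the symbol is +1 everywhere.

(a, b) ≡ (2, 230) mod (ℚ^×)²; places V = {2, 3, 5, 13, 17, 19, 23, ∞}.
(a,b)_2: α=5, β=7; u≡1, v≡3 (mod 8); ε(u)ε(v)=0·1, αω(v)=5·1, βω(u)=7·0; sum ≡ 1  ⇒  -1.
(a,b)_17: α=-2, u≡4; β=-2, v≡1 (mod 17); (4|17)=+1, (1|17)=+1; sign (−1)^0·+1^-2·+1^-2 = +1.
(a,b)_23: α=2, u≡4; β=3, v≡10 (mod 23); (4|23)=+1, (10|23)=-1; sign (−1)^0·+1^3·-1^2 = +1.
(a,b)_3: α=-6, u≡2; β=-12, v≡2 (mod 3); (2|3)=-1, (2|3)=-1; sign (−1)^0·-1^-12·-1^-6 = +1.
(a,b)_13: α=2, u≡2; β=2, v≡3 (mod 13); (2|13)=-1, (3|13)=+1; sign (−1)^0·-1^2·+1^2 = +1.
(a,b)_∞: sgn(2)=+, sgn(230)=+, so +1.
(a,b)_19: α=2, u≡14; β=2, v≡10 (mod 19); (14|19)=-1, (10|19)=-1; sign (−1)^0·-1^2·-1^2 = +1.
(a,b)_5: α=2, u≡2; β=5, v≡1 (mod 5); (2|5)=-1, (1|5)=+1; sign (−1)^0·-1^5·+1^2 = -1.
Ram(2, 230) = {2, 5}; no ℚ_2-point on the conic.

[2, 5]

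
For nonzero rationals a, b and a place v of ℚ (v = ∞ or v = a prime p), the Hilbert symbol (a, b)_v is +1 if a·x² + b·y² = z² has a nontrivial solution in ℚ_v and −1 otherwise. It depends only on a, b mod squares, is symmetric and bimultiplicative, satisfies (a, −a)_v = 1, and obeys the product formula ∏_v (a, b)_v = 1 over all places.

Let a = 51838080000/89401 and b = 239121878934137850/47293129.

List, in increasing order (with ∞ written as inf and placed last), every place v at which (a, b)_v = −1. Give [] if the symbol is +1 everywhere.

(a, b) ≡ (1653, 3306) mod (ℚ^×)²; places V = {2, 3, 5, 7, 13, 19, 23, 29, ∞}.
(a,b)_5: α=4, u≡3; β=2, v≡1 (mod 5); (3|5)=-1, (1|5)=+1; sign (−1)^0·-1^2·+1^4 = +1.
(a,b)_∞: sgn(1653)=+, sgn(3306)=+, so +1.
(a,b)_3: α=1, u≡2; β=5, v≡1 (mod 3); (2|3)=-1, (1|3)=+1; sign (−1)^1·-1^5·+1^1 = +1.
(a,b)_13: α=-2, u≡2; β=-2, v≡9 (mod 13); (2|13)=-1, (9|13)=+1; sign (−1)^0·-1^-2·+1^-2 = +1.
(a,b)_2: α=10, β=1; u≡5, v≡5 (mod 8); ε(u)ε(v)=0·0, αω(v)=10·1, βω(u)=1·1; sum ≡ 1  ⇒  -1.
(a,b)_7: α=2, u≡1; β=6, v≡1 (mod 7); (1|7)=+1, (1|7)=+1; sign (−1)^0·+1^6·+1^2 = +1.
(a,b)_19: α=1, u≡11; β=3, v≡13 (mod 19); (11|19)=+1, (13|19)=-1; sign (−1)^1·+1^3·-1^1 = +1.
(a,b)_23: α=-2, u≡15; β=-4, v≡20 (mod 23); (15|23)=-1, (20|23)=-1; sign (−1)^0·-1^-4·-1^-2 = +1.
(a,b)_29: α=1, u≡16; β=3, v≡11 (mod 29); (16|29)=+1, (11|29)=-1; sign (−1)^0·+1^3·-1^1 = -1.
|Ram(1653, 3306)| = 2, even; anisotropic at {2, 29}.

[2, 29]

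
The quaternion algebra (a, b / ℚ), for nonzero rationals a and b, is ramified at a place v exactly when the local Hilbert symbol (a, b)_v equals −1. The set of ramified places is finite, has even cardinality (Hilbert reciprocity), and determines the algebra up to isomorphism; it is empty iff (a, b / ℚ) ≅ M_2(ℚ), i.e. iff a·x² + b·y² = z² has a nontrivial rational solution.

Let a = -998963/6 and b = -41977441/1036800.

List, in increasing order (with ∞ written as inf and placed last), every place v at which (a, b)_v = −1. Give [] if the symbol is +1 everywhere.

Mod squares: a ≡ -122322, b ≡ -2. Check v ∈ {∞, 2, 3, 5, 7, 11, 19, 29, 31, 37}.
v=2: v_2(a)=-1, v_2(b)=-9; units ≡ 7, 7 (mod 8); ε·ε+αω+βω = 1·1+-1·0+-9·0 ≡ 1  ⇒  (a,b)_2 = -1.
v=31: a=31^0·(≡2), b=31^2·(≡12) mod 31; (2|31)=+1, (12|31)=-1; (−1)^{0·2·15}·(+1)^2·(-1)^0 = +1.
v=37: a=37^1·(≡8), b=37^0·(≡17) mod 37; (8|37)=-1, (17|37)=-1; (−1)^{1·0·18}·(-1)^0·(-1)^1 = -1.
v=11: a=11^0·(≡4), b=11^2·(≡5) mod 11; (4|11)=+1, (5|11)=+1; (−1)^{0·2·5}·(+1)^2·(+1)^0 = +1.
v=7: a=7^2·(≡3), b=7^0·(≡6) mod 7; (3|7)=-1, (6|7)=-1; (−1)^{2·0·3}·(-1)^0·(-1)^2 = +1.
v=19: a=19^1·(≡12), b=19^2·(≡7) mod 19; (12|19)=-1, (7|19)=+1; (−1)^{1·2·9}·(-1)^2·(+1)^1 = +1.
v=∞: -122322 < 0 and -2 < 0  ⇒  (a,b)_∞ = -1.
v=5: a=5^0·(≡2), b=5^-2·(≡2) mod 5; (2|5)=-1, (2|5)=-1; (−1)^{0·-2·2}·(-1)^-2·(-1)^0 = +1.
v=3: a=3^-1·(≡2), b=3^-4·(≡1) mod 3; (2|3)=-1, (1|3)=+1; (−1)^{-1·-4·1}·(-1)^-4·(+1)^-1 = +1.
v=29: a=29^1·(≡25), b=29^0·(≡18) mod 29; (25|29)=+1, (18|29)=-1; (−1)^{1·0·14}·(+1)^0·(-1)^1 = -1.
|Ram(-122322, -2)| = 4, even; anisotropic at {2, 29, 37, ∞}.

[2, 29, 37, inf]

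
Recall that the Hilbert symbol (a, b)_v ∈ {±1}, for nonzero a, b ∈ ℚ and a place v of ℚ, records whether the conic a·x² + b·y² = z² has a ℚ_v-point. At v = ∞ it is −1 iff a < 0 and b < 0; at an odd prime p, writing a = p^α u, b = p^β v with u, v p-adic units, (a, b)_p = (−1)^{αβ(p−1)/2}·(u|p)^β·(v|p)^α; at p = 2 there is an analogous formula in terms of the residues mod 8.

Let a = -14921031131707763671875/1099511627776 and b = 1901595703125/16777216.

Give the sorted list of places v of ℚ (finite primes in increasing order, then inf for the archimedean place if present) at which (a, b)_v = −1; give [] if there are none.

[3, 19, 29, 31]

Mod squares: a ≡ -19, b ≡ 13485. Check v ∈ {∞, 2, 3, 5, 7, 19, 29, 31}.
v=29: a=29^2·(≡19), b=29^1·(≡4) mod 29; (19|29)=-1, (4|29)=+1; (−1)^{2·1·14}·(-1)^1·(+1)^2 = -1.
v=∞: -19 < 0 and 13485 > 0  ⇒  (a,b)_∞ = +1.
v=5: a=5^14·(≡1), b=5^9·(≡2) mod 5; (1|5)=+1, (2|5)=-1; (−1)^{14·9·2}·(+1)^9·(-1)^14 = +1.
v=2: v_2(a)=-40, v_2(b)=-24; units ≡ 5, 5 (mod 8); ε·ε+αω+βω = 0·0+-40·1+-24·1 ≡ 0  ⇒  (a,b)_2 = +1.
v=7: a=7^2·(≡1), b=7^0·(≡6) mod 7; (1|7)=+1, (6|7)=-1; (−1)^{2·0·3}·(+1)^0·(-1)^2 = +1.
v=31: a=31^2·(≡11), b=31^1·(≡8) mod 31; (11|31)=-1, (8|31)=+1; (−1)^{2·1·15}·(-1)^1·(+1)^2 = -1.
v=19: a=19^3·(≡14), b=19^2·(≡8) mod 19; (14|19)=-1, (8|19)=-1; (−1)^{3·2·9}·(-1)^2·(-1)^3 = -1.
v=3: a=3^2·(≡2), b=3^1·(≡1) mod 3; (2|3)=-1, (1|3)=+1; (−1)^{2·1·1}·(-1)^1·(+1)^2 = -1.
|Ram(-19, 13485)| = 4, even; anisotropic at {3, 19, 29, 31}.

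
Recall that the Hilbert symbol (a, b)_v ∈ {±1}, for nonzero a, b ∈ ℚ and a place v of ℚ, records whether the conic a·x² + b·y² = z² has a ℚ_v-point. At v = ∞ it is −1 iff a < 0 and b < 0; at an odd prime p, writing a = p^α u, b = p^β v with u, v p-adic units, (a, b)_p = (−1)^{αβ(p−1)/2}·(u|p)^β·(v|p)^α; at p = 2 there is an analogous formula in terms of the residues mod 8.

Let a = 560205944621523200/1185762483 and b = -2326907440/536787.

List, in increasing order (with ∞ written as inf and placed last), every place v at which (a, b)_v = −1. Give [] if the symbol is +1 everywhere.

[2, 3, 17, 19]

(a, b) ≡ (88179, -2145) mod (ℚ^×)²; places V = {2, 3, 5, 7, 11, 13, 17, 19, 41, 47, ∞}.
(a,b)_17: α=1, u≡9; β=0, v≡11 (mod 17); (9|17)=+1, (11|17)=-1; sign (−1)^0·+1^0·-1^1 = -1.
(a,b)_5: α=2, u≡1; β=1, v≡1 (mod 5); (1|5)=+1, (1|5)=+1; sign (−1)^0·+1^1·+1^2 = +1.
(a,b)_∞: sgn(88179)=+, sgn(-2145)=−, so +1.
(a,b)_13: α=1, u≡9; β=1, v≡3 (mod 13); (9|13)=+1, (3|13)=+1; sign (−1)^0·+1^1·+1^1 = +1.
(a,b)_19: α=1, u≡9; β=0, v≡12 (mod 19); (9|19)=+1, (12|19)=-1; sign (−1)^0·+1^0·-1^1 = -1.
(a,b)_3: α=-5, u≡2; β=-5, v≡2 (mod 3); (2|3)=-1, (2|3)=-1; sign (−1)^1·-1^-5·-1^-5 = -1.
(a,b)_47: α=-4, u≡6; β=-2, v≡18 (mod 47); (6|47)=+1, (18|47)=+1; sign (−1)^0·+1^-2·+1^-4 = +1.
(a,b)_7: α=1, u≡4; β=0, v≡4 (mod 7); (4|7)=+1, (4|7)=+1; sign (−1)^0·+1^0·+1^1 = +1.
(a,b)_2: α=8, β=4; u≡3, v≡7 (mod 8); ε(u)ε(v)=1·1, αω(v)=8·0, βω(u)=4·1; sum ≡ 1  ⇒  -1.
(a,b)_41: α=2, u≡30; β=2, v≡22 (mod 41); (30|41)=-1, (22|41)=-1; sign (−1)^0·-1^2·-1^2 = +1.
(a,b)_11: α=6, u≡1; β=3, v≡5 (mod 11); (1|11)=+1, (5|11)=+1; sign (−1)^0·+1^3·+1^6 = +1.
|Ram(88179, -2145)| = 4, even; anisotropic at {2, 3, 17, 19}.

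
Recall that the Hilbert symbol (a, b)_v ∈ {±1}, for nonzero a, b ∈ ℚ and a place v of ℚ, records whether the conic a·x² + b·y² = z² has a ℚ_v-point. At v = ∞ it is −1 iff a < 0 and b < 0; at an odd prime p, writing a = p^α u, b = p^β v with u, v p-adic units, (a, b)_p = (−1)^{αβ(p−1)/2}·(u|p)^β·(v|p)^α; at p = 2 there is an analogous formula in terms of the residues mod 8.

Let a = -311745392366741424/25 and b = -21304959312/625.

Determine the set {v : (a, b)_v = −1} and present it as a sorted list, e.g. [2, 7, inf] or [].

[3, inf]

(a, b) ≡ (-91, -160797) mod (ℚ^×)²; places V = {2, 3, 5, 7, 13, 19, 31, ∞}.
(a,b)_2: α=4, β=4; u≡5, v≡3 (mod 8); ε(u)ε(v)=0·1, αω(v)=4·1, βω(u)=4·1; sum ≡ 0  ⇒  +1.
(a,b)_7: α=5, u≡1; β=3, v≡3 (mod 7); (1|7)=+1, (3|7)=-1; sign (−1)^1·+1^3·-1^5 = +1.
(a,b)_13: α=5, u≡7; β=3, v≡2 (mod 13); (7|13)=-1, (2|13)=-1; sign (−1)^0·-1^3·-1^5 = +1.
(a,b)_3: α=2, u≡2; β=1, v≡2 (mod 3); (2|3)=-1, (2|3)=-1; sign (−1)^0·-1^1·-1^2 = -1.
(a,b)_19: α=2, u≡4; β=1, v≡17 (mod 19); (4|19)=+1, (17|19)=+1; sign (−1)^0·+1^1·+1^2 = +1.
(a,b)_5: α=-2, u≡1; β=-4, v≡3 (mod 5); (1|5)=+1, (3|5)=-1; sign (−1)^0·+1^-4·-1^-2 = +1.
(a,b)_31: α=2, u≡16; β=1, v≡27 (mod 31); (16|31)=+1, (27|31)=-1; sign (−1)^0·+1^1·-1^2 = +1.
(a,b)_∞: sgn(-91)=−, sgn(-160797)=−, so -1.
Ram(-91, -160797) = {3, ∞}; no ℚ_3-point on the conic.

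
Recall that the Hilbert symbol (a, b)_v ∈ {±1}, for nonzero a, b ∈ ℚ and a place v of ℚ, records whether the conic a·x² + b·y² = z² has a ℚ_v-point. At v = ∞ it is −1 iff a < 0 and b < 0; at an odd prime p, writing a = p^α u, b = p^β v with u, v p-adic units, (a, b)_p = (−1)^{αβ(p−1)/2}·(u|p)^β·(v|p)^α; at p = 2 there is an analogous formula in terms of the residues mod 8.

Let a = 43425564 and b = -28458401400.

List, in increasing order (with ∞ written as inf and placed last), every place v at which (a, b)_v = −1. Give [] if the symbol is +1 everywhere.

(a, b) ≡ (1311, -494) mod (ℚ^×)²; places V = {2, 3, 5, 7, 11, 13, 19, 23, ∞}.
(a,b)_2: α=2, β=3; u≡7, v≡1 (mod 8); ε(u)ε(v)=1·0, αω(v)=2·0, βω(u)=3·0; sum ≡ 0  ⇒  +1.
(a,b)_3: α=1, u≡2; β=2, v≡1 (mod 3); (2|3)=-1, (1|3)=+1; sign (−1)^0·-1^2·+1^1 = +1.
(a,b)_7: α=2, u≡1; β=0, v≡5 (mod 7); (1|7)=+1, (5|7)=-1; sign (−1)^0·+1^0·-1^2 = +1.
(a,b)_19: α=1, u≡8; β=1, v≡3 (mod 19); (8|19)=-1, (3|19)=-1; sign (−1)^1·-1^1·-1^1 = -1.
(a,b)_23: α=1, u≡21; β=2, v≡9 (mod 23); (21|23)=-1, (9|23)=+1; sign (−1)^0·-1^2·+1^1 = +1.
(a,b)_13: α=2, u≡11; β=1, v≡4 (mod 13); (11|13)=-1, (4|13)=+1; sign (−1)^0·-1^1·+1^2 = -1.
(a,b)_∞: sgn(1311)=+, sgn(-494)=−, so +1.
(a,b)_5: α=0, u≡4; β=2, v≡4 (mod 5); (4|5)=+1, (4|5)=+1; sign (−1)^0·+1^2·+1^0 = +1.
(a,b)_11: α=0, u≡6; β=2, v≡9 (mod 11); (6|11)=-1, (9|11)=+1; sign (−1)^0·-1^2·+1^0 = +1.
|Ram(1311, -494)| = 2, even; anisotropic at {13, 19}.

[13, 19]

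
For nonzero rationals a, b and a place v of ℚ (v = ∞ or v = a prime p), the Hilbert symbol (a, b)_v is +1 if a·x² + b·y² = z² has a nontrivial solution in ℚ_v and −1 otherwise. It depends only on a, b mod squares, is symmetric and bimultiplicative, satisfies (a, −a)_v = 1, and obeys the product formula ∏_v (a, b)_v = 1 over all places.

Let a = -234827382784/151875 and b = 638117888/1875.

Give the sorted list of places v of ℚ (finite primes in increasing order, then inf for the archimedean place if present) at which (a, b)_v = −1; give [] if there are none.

[2, 3, 23, 31]

Mod squares: a ≡ -81282, b ≡ 3534. Check v ∈ {∞, 2, 3, 5, 19, 23, 31}.
v=2: v_2(a)=15, v_2(b)=11; units ≡ 7, 7 (mod 8); ε·ε+αω+βω = 1·1+15·0+11·0 ≡ 1  ⇒  (a,b)_2 = -1.
v=5: a=5^-4·(≡2), b=5^-4·(≡1) mod 5; (2|5)=-1, (1|5)=+1; (−1)^{-4·-4·2}·(-1)^-4·(+1)^-4 = +1.
v=23: a=23^3·(≡1), b=23^2·(≡5) mod 23; (1|23)=+1, (5|23)=-1; (−1)^{3·2·11}·(+1)^2·(-1)^3 = -1.
v=19: a=19^1·(≡7), b=19^1·(≡14) mod 19; (7|19)=+1, (14|19)=-1; (−1)^{1·1·9}·(+1)^1·(-1)^1 = +1.
v=∞: -81282 < 0 and 3534 > 0  ⇒  (a,b)_∞ = +1.
v=3: a=3^-5·(≡2), b=3^-1·(≡2) mod 3; (2|3)=-1, (2|3)=-1; (−1)^{-5·-1·1}·(-1)^-1·(-1)^-5 = -1.
v=31: a=31^1·(≡30), b=31^1·(≡3) mod 31; (30|31)=-1, (3|31)=-1; (−1)^{1·1·15}·(-1)^1·(-1)^1 = -1.
(-81282, 3534 / ℚ) ramifies at {2, 3, 23, 31}: a division algebra.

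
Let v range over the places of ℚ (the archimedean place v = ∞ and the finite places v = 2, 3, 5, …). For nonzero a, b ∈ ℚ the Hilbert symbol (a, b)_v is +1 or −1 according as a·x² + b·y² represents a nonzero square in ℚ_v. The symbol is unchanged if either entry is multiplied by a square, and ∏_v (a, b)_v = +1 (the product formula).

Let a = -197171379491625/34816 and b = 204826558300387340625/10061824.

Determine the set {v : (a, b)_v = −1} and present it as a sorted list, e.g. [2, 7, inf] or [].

(a, b) ≡ (-13090, 746130) mod (ℚ^×)²; places V = {2, 3, 5, 7, 11, 17, 19, 31, ∞}.
(a,b)_2: α=-11, β=-11; u≡7, v≡1 (mod 8); ε(u)ε(v)=1·0, αω(v)=-11·0, βω(u)=-11·0; sum ≡ 0  ⇒  +1.
(a,b)_31: α=2, u≡11; β=2, v≡30 (mod 31); (11|31)=-1, (30|31)=-1; sign (−1)^0·-1^2·-1^2 = +1.
(a,b)_17: α=-1, u≡11; β=-3, v≡2 (mod 17); (11|17)=-1, (2|17)=+1; sign (−1)^0·-1^-3·+1^-1 = -1.
(a,b)_5: α=3, u≡2; β=5, v≡1 (mod 5); (2|5)=-1, (1|5)=+1; sign (−1)^0·-1^5·+1^3 = -1.
(a,b)_3: α=10, u≡2; β=17, v≡1 (mod 3); (2|3)=-1, (1|3)=+1; sign (−1)^0·-1^17·+1^10 = -1.
(a,b)_11: α=1, u≡4; β=1, v≡9 (mod 11); (4|11)=+1, (9|11)=+1; sign (−1)^1·+1^1·+1^1 = -1.
(a,b)_∞: sgn(-13090)=−, sgn(746130)=+, so +1.
(a,b)_7: α=1, u≡6; β=1, v≡2 (mod 7); (6|7)=-1, (2|7)=+1; sign (−1)^1·-1^1·+1^1 = +1.
(a,b)_19: α=2, u≡5; β=3, v≡4 (mod 19); (5|19)=+1, (4|19)=+1; sign (−1)^0·+1^3·+1^2 = +1.
|Ram(-13090, 746130)| = 4, even; anisotropic at {3, 5, 11, 17}.

[3, 5, 11, 17]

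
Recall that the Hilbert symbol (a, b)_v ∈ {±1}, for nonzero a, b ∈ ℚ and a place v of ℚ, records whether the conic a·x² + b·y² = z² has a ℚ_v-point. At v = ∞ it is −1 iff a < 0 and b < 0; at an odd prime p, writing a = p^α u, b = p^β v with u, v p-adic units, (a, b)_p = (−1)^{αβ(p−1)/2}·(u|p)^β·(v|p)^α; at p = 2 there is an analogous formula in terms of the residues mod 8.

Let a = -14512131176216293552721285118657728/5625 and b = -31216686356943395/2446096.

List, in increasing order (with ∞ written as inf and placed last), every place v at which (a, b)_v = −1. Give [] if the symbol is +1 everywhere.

(a, b) ≡ (-239723, -1595) mod (ℚ^×)²; places V = {2, 3, 5, 7, 11, 17, 19, 23, 29, 31, 37, ∞}.
(a,b)_2: α=6, β=-4; u≡5, v≡5 (mod 8); ε(u)ε(v)=0·0, αω(v)=6·1, βω(u)=-4·1; sum ≡ 0  ⇒  +1.
(a,b)_∞: sgn(-239723)=−, sgn(-1595)=−, so -1.
(a,b)_29: α=4, u≡4; β=3, v≡11 (mod 29); (4|29)=+1, (11|29)=-1; sign (−1)^0·+1^3·-1^4 = +1.
(a,b)_3: α=-2, u≡1; β=0, v≡1 (mod 3); (1|3)=+1, (1|3)=+1; sign (−1)^0·+1^0·+1^-2 = +1.
(a,b)_7: α=2, u≡6; β=2, v≡2 (mod 7); (6|7)=-1, (2|7)=+1; sign (−1)^0·-1^2·+1^2 = +1.
(a,b)_11: α=3, u≡9; β=1, v≡5 (mod 11); (9|11)=+1, (5|11)=+1; sign (−1)^1·+1^1·+1^3 = -1.
(a,b)_5: α=-4, u≡3; β=1, v≡1 (mod 5); (3|5)=-1, (1|5)=+1; sign (−1)^0·-1^1·+1^-4 = -1.
(a,b)_19: α=5, u≡10; β=2, v≡11 (mod 19); (10|19)=-1, (11|19)=+1; sign (−1)^0·-1^2·+1^5 = +1.
(a,b)_17: α=0, u≡12; β=-2, v≡7 (mod 17); (12|17)=-1, (7|17)=-1; sign (−1)^0·-1^-2·-1^0 = +1.
(a,b)_23: α=0, u≡4; β=-2, v≡14 (mod 23); (4|23)=+1, (14|23)=-1; sign (−1)^0·+1^-2·-1^0 = +1.
(a,b)_37: α=5, u≡30; β=2, v≡21 (mod 37); (30|37)=+1, (21|37)=+1; sign (−1)^0·+1^2·+1^5 = +1.
(a,b)_31: α=5, u≡11; β=2, v≡26 (mod 31); (11|31)=-1, (26|31)=-1; sign (−1)^0·-1^2·-1^5 = -1.
(-239723, -1595 / ℚ) ramifies at {5, 11, 31, ∞}: a division algebra.

[5, 11, 31, inf]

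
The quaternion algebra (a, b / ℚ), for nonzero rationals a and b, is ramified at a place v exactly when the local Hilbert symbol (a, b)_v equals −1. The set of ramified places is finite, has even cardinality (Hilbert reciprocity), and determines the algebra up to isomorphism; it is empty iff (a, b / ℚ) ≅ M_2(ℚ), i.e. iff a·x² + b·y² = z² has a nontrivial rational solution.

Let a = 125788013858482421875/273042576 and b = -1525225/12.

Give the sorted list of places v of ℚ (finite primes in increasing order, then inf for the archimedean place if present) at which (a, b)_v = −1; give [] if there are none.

Mod squares: a ≡ 715, b ≡ -3. Check v ∈ {∞, 2, 3, 5, 11, 13, 17, 19}.
v=2: v_2(a)=-4, v_2(b)=-2; units ≡ 3, 5 (mod 8); ε·ε+αω+βω = 1·0+-4·1+-2·1 ≡ 0  ⇒  (a,b)_2 = +1.
v=∞: 715 > 0 and -3 < 0  ⇒  (a,b)_∞ = +1.
v=19: a=19^4·(≡12), b=19^2·(≡1) mod 19; (12|19)=-1, (1|19)=+1; (−1)^{4·2·9}·(-1)^2·(+1)^4 = +1.
v=3: a=3^-10·(≡1), b=3^-1·(≡2) mod 3; (1|3)=+1, (2|3)=-1; (−1)^{-10·-1·1}·(+1)^-1·(-1)^-10 = +1.
v=17: a=17^-2·(≡4), b=17^0·(≡14) mod 17; (4|17)=+1, (14|17)=-1; (−1)^{-2·0·8}·(+1)^0·(-1)^-2 = +1.
v=13: a=13^5·(≡4), b=13^2·(≡3) mod 13; (4|13)=+1, (3|13)=+1; (−1)^{5·2·6}·(+1)^2·(+1)^5 = +1.
v=5: a=5^9·(≡3), b=5^2·(≡3) mod 5; (3|5)=-1, (3|5)=-1; (−1)^{9·2·2}·(-1)^2·(-1)^9 = -1.
v=11: a=11^3·(≡2), b=11^0·(≡2) mod 11; (2|11)=-1, (2|11)=-1; (−1)^{3·0·5}·(-1)^0·(-1)^3 = -1.
(715, -3 / ℚ) ramifies at {5, 11}: a division algebra.

[5, 11]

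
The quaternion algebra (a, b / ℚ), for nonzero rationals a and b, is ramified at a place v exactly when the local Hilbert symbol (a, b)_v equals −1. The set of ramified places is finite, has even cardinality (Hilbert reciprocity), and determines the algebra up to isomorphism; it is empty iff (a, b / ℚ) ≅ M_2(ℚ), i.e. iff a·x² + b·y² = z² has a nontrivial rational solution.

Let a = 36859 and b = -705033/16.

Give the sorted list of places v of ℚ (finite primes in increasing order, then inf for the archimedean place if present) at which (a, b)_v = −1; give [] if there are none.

Mod squares: a ≡ 36859, b ≡ -217. Check v ∈ {∞, 2, 3, 7, 19, 29, 31, 41}.
v=∞: 36859 > 0 and -217 < 0  ⇒  (a,b)_∞ = +1.
v=31: a=31^1·(≡11), b=31^1·(≡22) mod 31; (11|31)=-1, (22|31)=-1; (−1)^{1·1·15}·(-1)^1·(-1)^1 = -1.
v=41: a=41^1·(≡38), b=41^0·(≡13) mod 41; (38|41)=-1, (13|41)=-1; (−1)^{1·0·20}·(-1)^0·(-1)^1 = -1.
v=2: v_2(a)=0, v_2(b)=-4; units ≡ 3, 7 (mod 8); ε·ε+αω+βω = 1·1+0·0+-4·1 ≡ 1  ⇒  (a,b)_2 = -1.
v=7: a=7^0·(≡4), b=7^1·(≡2) mod 7; (4|7)=+1, (2|7)=+1; (−1)^{0·1·3}·(+1)^1·(+1)^0 = +1.
v=3: a=3^0·(≡1), b=3^2·(≡2) mod 3; (1|3)=+1, (2|3)=-1; (−1)^{0·2·1}·(+1)^2·(-1)^0 = +1.
v=19: a=19^0·(≡18), b=19^2·(≡5) mod 19; (18|19)=-1, (5|19)=+1; (−1)^{0·2·9}·(-1)^2·(+1)^0 = +1.
v=29: a=29^1·(≡24), b=29^0·(≡10) mod 29; (24|29)=+1, (10|29)=-1; (−1)^{1·0·14}·(+1)^0·(-1)^1 = -1.
(36859, -217 / ℚ) ramifies at {2, 29, 31, 41}: a division algebra.

[2, 29, 31, 41]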